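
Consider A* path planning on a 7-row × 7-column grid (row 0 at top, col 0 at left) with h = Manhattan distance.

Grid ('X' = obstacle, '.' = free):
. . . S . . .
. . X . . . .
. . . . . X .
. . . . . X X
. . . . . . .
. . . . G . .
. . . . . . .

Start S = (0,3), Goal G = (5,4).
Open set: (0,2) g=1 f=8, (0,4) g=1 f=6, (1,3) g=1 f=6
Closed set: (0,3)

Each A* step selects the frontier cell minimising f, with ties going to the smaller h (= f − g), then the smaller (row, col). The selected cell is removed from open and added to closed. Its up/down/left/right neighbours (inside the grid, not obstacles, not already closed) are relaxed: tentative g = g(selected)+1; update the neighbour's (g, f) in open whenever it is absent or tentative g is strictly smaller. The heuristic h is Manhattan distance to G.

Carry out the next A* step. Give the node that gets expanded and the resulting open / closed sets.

step 1: expand (0,4) (f=6, h=5) → closed; open now [(0,2) g=1 f=8, (0,5) g=2 f=8, (1,3) g=1 f=6, (1,4) g=2 f=6]

expanded=(0,4); open=[(0,2) g=1 f=8, (0,5) g=2 f=8, (1,3) g=1 f=6, (1,4) g=2 f=6]; closed=[(0,3), (0,4)]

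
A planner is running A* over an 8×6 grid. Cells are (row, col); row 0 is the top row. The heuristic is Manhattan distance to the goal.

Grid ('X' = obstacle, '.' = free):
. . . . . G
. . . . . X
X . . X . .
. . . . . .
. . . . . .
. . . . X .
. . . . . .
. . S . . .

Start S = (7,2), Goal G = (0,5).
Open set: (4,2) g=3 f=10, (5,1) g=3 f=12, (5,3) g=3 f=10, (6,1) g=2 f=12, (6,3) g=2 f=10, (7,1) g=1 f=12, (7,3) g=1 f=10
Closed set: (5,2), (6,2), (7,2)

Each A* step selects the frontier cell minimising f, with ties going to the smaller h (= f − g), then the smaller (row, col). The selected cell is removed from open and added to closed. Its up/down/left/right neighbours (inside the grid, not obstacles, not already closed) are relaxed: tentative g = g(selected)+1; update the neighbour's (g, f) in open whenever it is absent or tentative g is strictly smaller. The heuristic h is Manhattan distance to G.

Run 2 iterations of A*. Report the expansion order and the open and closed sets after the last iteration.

step 1: expand (4,2) (f=10, h=7) → closed; open now [(3,2) g=4 f=10, (4,1) g=4 f=12, (4,3) g=4 f=10, (5,1) g=3 f=12, (5,3) g=3 f=10, (6,1) g=2 f=12, (6,3) g=2 f=10, (7,1) g=1 f=12, (7,3) g=1 f=10]
step 2: expand (3,2) (f=10, h=6) → closed; open now [(2,2) g=5 f=10, (3,1) g=5 f=12, (3,3) g=5 f=10, (4,1) g=4 f=12, (4,3) g=4 f=10, (5,1) g=3 f=12, (5,3) g=3 f=10, (6,1) g=2 f=12, (6,3) g=2 f=10, (7,1) g=1 f=12, (7,3) g=1 f=10]

order=[(4,2) → (3,2)]; open=[(2,2) g=5 f=10, (3,1) g=5 f=12, (3,3) g=5 f=10, (4,1) g=4 f=12, (4,3) g=4 f=10, (5,1) g=3 f=12, (5,3) g=3 f=10, (6,1) g=2 f=12, (6,3) g=2 f=10, (7,1) g=1 f=12, (7,3) g=1 f=10]; closed=[(3,2), (4,2), (5,2), (6,2), (7,2)]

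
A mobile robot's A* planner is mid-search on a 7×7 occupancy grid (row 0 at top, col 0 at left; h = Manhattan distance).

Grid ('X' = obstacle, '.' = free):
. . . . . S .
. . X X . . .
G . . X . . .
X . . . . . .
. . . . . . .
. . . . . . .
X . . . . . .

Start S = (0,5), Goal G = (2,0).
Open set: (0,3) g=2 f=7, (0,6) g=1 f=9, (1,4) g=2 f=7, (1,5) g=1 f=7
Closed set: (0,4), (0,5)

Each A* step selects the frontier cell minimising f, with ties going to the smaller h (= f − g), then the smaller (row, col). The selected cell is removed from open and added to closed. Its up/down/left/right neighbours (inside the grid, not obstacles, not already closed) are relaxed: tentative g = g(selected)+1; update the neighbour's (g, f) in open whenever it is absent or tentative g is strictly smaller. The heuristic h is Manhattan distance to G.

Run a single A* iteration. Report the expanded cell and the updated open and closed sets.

step 1: expand (0,3) (f=7, h=5) → closed; open now [(0,2) g=3 f=7, (0,6) g=1 f=9, (1,4) g=2 f=7, (1,5) g=1 f=7]

expanded=(0,3); open=[(0,2) g=3 f=7, (0,6) g=1 f=9, (1,4) g=2 f=7, (1,5) g=1 f=7]; closed=[(0,3), (0,4), (0,5)]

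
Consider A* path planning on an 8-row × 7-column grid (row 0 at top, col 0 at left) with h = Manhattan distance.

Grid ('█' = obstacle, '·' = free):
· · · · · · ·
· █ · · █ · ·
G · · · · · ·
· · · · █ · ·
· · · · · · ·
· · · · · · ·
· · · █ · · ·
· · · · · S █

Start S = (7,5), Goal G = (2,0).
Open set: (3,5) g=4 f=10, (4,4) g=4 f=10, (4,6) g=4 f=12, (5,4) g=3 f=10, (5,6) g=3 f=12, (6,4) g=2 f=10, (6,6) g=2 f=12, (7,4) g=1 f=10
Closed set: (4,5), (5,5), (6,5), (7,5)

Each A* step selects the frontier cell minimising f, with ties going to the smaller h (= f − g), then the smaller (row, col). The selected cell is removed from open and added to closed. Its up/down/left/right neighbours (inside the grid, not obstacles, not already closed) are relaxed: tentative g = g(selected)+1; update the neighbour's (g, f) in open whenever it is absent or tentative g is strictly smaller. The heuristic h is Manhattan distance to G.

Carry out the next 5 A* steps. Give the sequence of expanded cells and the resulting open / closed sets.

order=[(3,5) → (2,5) → (2,4) → (2,3) → (2,2)]; open=[(1,2) g=9 f=12, (1,3) g=8 f=12, (1,5) g=6 f=12, (2,1) g=9 f=10, (2,6) g=6 f=12, (3,2) g=9 f=12, (3,3) g=8 f=12, (3,6) g=5 f=12, (4,4) g=4 f=10, (4,6) g=4 f=12, (5,4) g=3 f=10, (5,6) g=3 f=12, (6,4) g=2 f=10, (6,6) g=2 f=12, (7,4) g=1 f=10]; closed=[(2,2), (2,3), (2,4), (2,5), (3,5), (4,5), (5,5), (6,5), (7,5)]

step 1: expand (3,5) (f=10, h=6) → closed; open now [(2,5) g=5 f=10, (3,6) g=5 f=12, (4,4) g=4 f=10, (4,6) g=4 f=12, (5,4) g=3 f=10, (5,6) g=3 f=12, (6,4) g=2 f=10, (6,6) g=2 f=12, (7,4) g=1 f=10]
step 2: expand (2,5) (f=10, h=5) → closed; open now [(1,5) g=6 f=12, (2,4) g=6 f=10, (2,6) g=6 f=12, (3,6) g=5 f=12, (4,4) g=4 f=10, (4,6) g=4 f=12, (5,4) g=3 f=10, (5,6) g=3 f=12, (6,4) g=2 f=10, (6,6) g=2 f=12, (7,4) g=1 f=10]
step 3: expand (2,4) (f=10, h=4) → closed; open now [(1,5) g=6 f=12, (2,3) g=7 f=10, (2,6) g=6 f=12, (3,6) g=5 f=12, (4,4) g=4 f=10, (4,6) g=4 f=12, (5,4) g=3 f=10, (5,6) g=3 f=12, (6,4) g=2 f=10, (6,6) g=2 f=12, (7,4) g=1 f=10]
step 4: expand (2,3) (f=10, h=3) → closed; open now [(1,3) g=8 f=12, (1,5) g=6 f=12, (2,2) g=8 f=10, (2,6) g=6 f=12, (3,3) g=8 f=12, (3,6) g=5 f=12, (4,4) g=4 f=10, (4,6) g=4 f=12, (5,4) g=3 f=10, (5,6) g=3 f=12, (6,4) g=2 f=10, (6,6) g=2 f=12, (7,4) g=1 f=10]
step 5: expand (2,2) (f=10, h=2) → closed; open now [(1,2) g=9 f=12, (1,3) g=8 f=12, (1,5) g=6 f=12, (2,1) g=9 f=10, (2,6) g=6 f=12, (3,2) g=9 f=12, (3,3) g=8 f=12, (3,6) g=5 f=12, (4,4) g=4 f=10, (4,6) g=4 f=12, (5,4) g=3 f=10, (5,6) g=3 f=12, (6,4) g=2 f=10, (6,6) g=2 f=12, (7,4) g=1 f=10]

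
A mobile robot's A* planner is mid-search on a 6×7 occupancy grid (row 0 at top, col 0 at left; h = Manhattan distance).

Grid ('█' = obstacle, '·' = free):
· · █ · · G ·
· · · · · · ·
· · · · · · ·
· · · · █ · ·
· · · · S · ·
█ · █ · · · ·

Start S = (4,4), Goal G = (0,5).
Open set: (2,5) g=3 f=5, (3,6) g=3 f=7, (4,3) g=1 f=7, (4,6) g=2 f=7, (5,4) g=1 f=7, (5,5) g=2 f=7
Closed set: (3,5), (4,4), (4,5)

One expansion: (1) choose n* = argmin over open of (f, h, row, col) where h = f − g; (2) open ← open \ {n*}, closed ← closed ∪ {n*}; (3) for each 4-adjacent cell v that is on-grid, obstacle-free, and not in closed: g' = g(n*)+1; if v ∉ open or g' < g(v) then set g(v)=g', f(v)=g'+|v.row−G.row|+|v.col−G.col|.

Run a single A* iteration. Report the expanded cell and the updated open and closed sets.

step 1: expand (2,5) (f=5, h=2) → closed; open now [(1,5) g=4 f=5, (2,4) g=4 f=7, (2,6) g=4 f=7, (3,6) g=3 f=7, (4,3) g=1 f=7, (4,6) g=2 f=7, (5,4) g=1 f=7, (5,5) g=2 f=7]

expanded=(2,5); open=[(1,5) g=4 f=5, (2,4) g=4 f=7, (2,6) g=4 f=7, (3,6) g=3 f=7, (4,3) g=1 f=7, (4,6) g=2 f=7, (5,4) g=1 f=7, (5,5) g=2 f=7]; closed=[(2,5), (3,5), (4,4), (4,5)]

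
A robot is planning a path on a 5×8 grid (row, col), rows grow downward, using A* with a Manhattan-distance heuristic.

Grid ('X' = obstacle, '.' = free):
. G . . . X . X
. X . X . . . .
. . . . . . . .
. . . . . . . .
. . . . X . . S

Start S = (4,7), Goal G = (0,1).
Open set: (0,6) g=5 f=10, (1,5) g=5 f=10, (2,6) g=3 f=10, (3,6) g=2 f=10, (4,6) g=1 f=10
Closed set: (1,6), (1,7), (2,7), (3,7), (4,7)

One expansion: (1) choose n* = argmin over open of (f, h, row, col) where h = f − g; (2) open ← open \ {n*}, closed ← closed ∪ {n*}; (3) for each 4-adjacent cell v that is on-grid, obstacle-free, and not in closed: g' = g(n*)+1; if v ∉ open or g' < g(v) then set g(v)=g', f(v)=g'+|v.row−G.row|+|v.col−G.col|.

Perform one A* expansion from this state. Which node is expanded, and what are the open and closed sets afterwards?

step 1: expand (0,6) (f=10, h=5) → closed; open now [(1,5) g=5 f=10, (2,6) g=3 f=10, (3,6) g=2 f=10, (4,6) g=1 f=10]

expanded=(0,6); open=[(1,5) g=5 f=10, (2,6) g=3 f=10, (3,6) g=2 f=10, (4,6) g=1 f=10]; closed=[(0,6), (1,6), (1,7), (2,7), (3,7), (4,7)]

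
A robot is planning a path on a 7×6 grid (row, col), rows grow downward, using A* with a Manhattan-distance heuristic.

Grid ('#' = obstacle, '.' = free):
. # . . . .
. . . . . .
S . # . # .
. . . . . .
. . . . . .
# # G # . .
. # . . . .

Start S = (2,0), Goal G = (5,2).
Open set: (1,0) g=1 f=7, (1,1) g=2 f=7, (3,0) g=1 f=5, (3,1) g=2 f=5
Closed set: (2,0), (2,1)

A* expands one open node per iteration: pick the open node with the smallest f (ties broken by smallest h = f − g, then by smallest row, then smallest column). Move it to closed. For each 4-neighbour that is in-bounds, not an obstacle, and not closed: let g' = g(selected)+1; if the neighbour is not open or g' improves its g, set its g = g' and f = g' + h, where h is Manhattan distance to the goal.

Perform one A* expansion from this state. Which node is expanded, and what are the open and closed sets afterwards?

expanded=(3,1); open=[(1,0) g=1 f=7, (1,1) g=2 f=7, (3,0) g=1 f=5, (3,2) g=3 f=5, (4,1) g=3 f=5]; closed=[(2,0), (2,1), (3,1)]

step 1: expand (3,1) (f=5, h=3) → closed; open now [(1,0) g=1 f=7, (1,1) g=2 f=7, (3,0) g=1 f=5, (3,2) g=3 f=5, (4,1) g=3 f=5]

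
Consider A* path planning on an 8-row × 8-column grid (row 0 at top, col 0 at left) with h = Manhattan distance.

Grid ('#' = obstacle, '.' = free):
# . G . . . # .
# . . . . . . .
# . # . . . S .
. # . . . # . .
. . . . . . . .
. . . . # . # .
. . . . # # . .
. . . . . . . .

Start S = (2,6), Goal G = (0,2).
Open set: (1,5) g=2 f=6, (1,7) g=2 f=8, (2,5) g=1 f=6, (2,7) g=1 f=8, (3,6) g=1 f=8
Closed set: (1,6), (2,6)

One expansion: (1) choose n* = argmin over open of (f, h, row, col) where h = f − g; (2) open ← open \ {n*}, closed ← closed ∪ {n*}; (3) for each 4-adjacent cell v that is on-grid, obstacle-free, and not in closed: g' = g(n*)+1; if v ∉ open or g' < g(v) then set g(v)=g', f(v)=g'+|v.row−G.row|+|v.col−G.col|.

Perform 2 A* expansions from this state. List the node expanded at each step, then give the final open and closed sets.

step 1: expand (1,5) (f=6, h=4) → closed; open now [(0,5) g=3 f=6, (1,4) g=3 f=6, (1,7) g=2 f=8, (2,5) g=1 f=6, (2,7) g=1 f=8, (3,6) g=1 f=8]
step 2: expand (0,5) (f=6, h=3) → closed; open now [(0,4) g=4 f=6, (1,4) g=3 f=6, (1,7) g=2 f=8, (2,5) g=1 f=6, (2,7) g=1 f=8, (3,6) g=1 f=8]

order=[(1,5) → (0,5)]; open=[(0,4) g=4 f=6, (1,4) g=3 f=6, (1,7) g=2 f=8, (2,5) g=1 f=6, (2,7) g=1 f=8, (3,6) g=1 f=8]; closed=[(0,5), (1,5), (1,6), (2,6)]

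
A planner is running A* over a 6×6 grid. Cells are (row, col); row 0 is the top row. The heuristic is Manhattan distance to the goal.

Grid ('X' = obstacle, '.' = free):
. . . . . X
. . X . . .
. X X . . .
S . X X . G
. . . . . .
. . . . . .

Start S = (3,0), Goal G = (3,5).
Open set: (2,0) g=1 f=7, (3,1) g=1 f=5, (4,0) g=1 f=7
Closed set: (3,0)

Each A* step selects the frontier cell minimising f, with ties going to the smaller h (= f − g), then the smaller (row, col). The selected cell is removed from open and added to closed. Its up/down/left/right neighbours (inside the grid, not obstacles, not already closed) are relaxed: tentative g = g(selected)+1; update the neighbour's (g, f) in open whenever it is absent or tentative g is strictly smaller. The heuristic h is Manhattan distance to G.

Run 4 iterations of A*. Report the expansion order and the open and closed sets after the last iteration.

step 1: expand (3,1) (f=5, h=4) → closed; open now [(2,0) g=1 f=7, (4,0) g=1 f=7, (4,1) g=2 f=7]
step 2: expand (4,1) (f=7, h=5) → closed; open now [(2,0) g=1 f=7, (4,0) g=1 f=7, (4,2) g=3 f=7, (5,1) g=3 f=9]
step 3: expand (4,2) (f=7, h=4) → closed; open now [(2,0) g=1 f=7, (4,0) g=1 f=7, (4,3) g=4 f=7, (5,1) g=3 f=9, (5,2) g=4 f=9]
step 4: expand (4,3) (f=7, h=3) → closed; open now [(2,0) g=1 f=7, (4,0) g=1 f=7, (4,4) g=5 f=7, (5,1) g=3 f=9, (5,2) g=4 f=9, (5,3) g=5 f=9]

order=[(3,1) → (4,1) → (4,2) → (4,3)]; open=[(2,0) g=1 f=7, (4,0) g=1 f=7, (4,4) g=5 f=7, (5,1) g=3 f=9, (5,2) g=4 f=9, (5,3) g=5 f=9]; closed=[(3,0), (3,1), (4,1), (4,2), (4,3)]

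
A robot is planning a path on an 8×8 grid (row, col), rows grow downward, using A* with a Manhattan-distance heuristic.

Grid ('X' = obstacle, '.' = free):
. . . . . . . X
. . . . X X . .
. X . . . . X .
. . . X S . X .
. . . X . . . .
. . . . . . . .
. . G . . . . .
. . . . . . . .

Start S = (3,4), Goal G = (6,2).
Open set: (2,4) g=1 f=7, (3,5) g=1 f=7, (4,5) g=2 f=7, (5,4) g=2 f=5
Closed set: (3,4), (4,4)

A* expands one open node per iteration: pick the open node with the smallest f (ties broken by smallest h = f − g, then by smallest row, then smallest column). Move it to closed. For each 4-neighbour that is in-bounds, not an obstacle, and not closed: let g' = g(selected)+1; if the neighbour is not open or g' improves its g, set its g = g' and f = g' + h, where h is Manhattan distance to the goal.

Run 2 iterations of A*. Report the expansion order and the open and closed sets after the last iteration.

order=[(5,4) → (5,3)]; open=[(2,4) g=1 f=7, (3,5) g=1 f=7, (4,5) g=2 f=7, (5,2) g=4 f=5, (5,5) g=3 f=7, (6,3) g=4 f=5, (6,4) g=3 f=5]; closed=[(3,4), (4,4), (5,3), (5,4)]

step 1: expand (5,4) (f=5, h=3) → closed; open now [(2,4) g=1 f=7, (3,5) g=1 f=7, (4,5) g=2 f=7, (5,3) g=3 f=5, (5,5) g=3 f=7, (6,4) g=3 f=5]
step 2: expand (5,3) (f=5, h=2) → closed; open now [(2,4) g=1 f=7, (3,5) g=1 f=7, (4,5) g=2 f=7, (5,2) g=4 f=5, (5,5) g=3 f=7, (6,3) g=4 f=5, (6,4) g=3 f=5]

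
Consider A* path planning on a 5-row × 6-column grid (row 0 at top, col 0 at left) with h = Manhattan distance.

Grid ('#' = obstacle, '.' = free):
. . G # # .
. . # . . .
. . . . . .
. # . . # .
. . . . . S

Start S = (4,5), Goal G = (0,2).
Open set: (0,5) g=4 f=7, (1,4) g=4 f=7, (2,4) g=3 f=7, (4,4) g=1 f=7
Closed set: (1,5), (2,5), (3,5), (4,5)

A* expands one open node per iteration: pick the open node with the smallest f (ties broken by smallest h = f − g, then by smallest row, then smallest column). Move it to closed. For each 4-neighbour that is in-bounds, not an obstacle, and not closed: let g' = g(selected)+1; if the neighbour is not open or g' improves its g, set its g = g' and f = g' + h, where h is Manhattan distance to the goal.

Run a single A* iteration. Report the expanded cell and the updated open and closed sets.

expanded=(0,5); open=[(1,4) g=4 f=7, (2,4) g=3 f=7, (4,4) g=1 f=7]; closed=[(0,5), (1,5), (2,5), (3,5), (4,5)]

step 1: expand (0,5) (f=7, h=3) → closed; open now [(1,4) g=4 f=7, (2,4) g=3 f=7, (4,4) g=1 f=7]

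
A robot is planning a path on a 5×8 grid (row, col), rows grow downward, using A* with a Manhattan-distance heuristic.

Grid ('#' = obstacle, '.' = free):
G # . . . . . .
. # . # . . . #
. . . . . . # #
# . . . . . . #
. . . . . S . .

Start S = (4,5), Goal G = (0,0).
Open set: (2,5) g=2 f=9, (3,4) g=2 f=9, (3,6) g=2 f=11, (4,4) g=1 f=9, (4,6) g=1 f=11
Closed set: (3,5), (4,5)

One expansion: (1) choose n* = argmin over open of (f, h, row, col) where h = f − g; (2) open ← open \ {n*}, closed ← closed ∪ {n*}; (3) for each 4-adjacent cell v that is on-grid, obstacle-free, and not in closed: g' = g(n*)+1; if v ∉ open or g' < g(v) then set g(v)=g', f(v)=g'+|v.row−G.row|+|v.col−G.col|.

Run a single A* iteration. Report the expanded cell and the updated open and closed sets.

step 1: expand (2,5) (f=9, h=7) → closed; open now [(1,5) g=3 f=9, (2,4) g=3 f=9, (3,4) g=2 f=9, (3,6) g=2 f=11, (4,4) g=1 f=9, (4,6) g=1 f=11]

expanded=(2,5); open=[(1,5) g=3 f=9, (2,4) g=3 f=9, (3,4) g=2 f=9, (3,6) g=2 f=11, (4,4) g=1 f=9, (4,6) g=1 f=11]; closed=[(2,5), (3,5), (4,5)]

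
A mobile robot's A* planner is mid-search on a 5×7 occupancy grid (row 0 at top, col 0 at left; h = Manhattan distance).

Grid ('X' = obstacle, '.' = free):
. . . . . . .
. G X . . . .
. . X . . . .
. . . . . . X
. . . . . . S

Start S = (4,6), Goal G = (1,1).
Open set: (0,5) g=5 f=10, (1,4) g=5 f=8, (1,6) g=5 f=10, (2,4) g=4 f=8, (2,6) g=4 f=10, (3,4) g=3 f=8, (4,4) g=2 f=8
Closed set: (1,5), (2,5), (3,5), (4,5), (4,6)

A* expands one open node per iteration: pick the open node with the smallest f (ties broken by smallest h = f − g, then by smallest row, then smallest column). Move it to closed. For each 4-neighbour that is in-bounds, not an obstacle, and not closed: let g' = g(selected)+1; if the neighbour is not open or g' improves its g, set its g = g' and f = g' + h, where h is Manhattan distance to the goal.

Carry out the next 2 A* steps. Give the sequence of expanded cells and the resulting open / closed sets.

step 1: expand (1,4) (f=8, h=3) → closed; open now [(0,4) g=6 f=10, (0,5) g=5 f=10, (1,3) g=6 f=8, (1,6) g=5 f=10, (2,4) g=4 f=8, (2,6) g=4 f=10, (3,4) g=3 f=8, (4,4) g=2 f=8]
step 2: expand (1,3) (f=8, h=2) → closed; open now [(0,3) g=7 f=10, (0,4) g=6 f=10, (0,5) g=5 f=10, (1,6) g=5 f=10, (2,3) g=7 f=10, (2,4) g=4 f=8, (2,6) g=4 f=10, (3,4) g=3 f=8, (4,4) g=2 f=8]

order=[(1,4) → (1,3)]; open=[(0,3) g=7 f=10, (0,4) g=6 f=10, (0,5) g=5 f=10, (1,6) g=5 f=10, (2,3) g=7 f=10, (2,4) g=4 f=8, (2,6) g=4 f=10, (3,4) g=3 f=8, (4,4) g=2 f=8]; closed=[(1,3), (1,4), (1,5), (2,5), (3,5), (4,5), (4,6)]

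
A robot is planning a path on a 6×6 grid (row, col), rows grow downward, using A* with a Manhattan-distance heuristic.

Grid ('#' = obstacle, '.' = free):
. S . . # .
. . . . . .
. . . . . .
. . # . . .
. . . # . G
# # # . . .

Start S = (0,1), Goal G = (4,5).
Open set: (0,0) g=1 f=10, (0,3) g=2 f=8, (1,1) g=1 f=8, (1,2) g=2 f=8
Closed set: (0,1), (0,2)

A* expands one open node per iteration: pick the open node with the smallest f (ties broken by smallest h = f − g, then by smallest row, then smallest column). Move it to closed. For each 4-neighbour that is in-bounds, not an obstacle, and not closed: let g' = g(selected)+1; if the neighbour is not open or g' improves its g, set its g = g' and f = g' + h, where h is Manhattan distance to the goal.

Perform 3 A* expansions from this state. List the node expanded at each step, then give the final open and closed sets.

step 1: expand (0,3) (f=8, h=6) → closed; open now [(0,0) g=1 f=10, (1,1) g=1 f=8, (1,2) g=2 f=8, (1,3) g=3 f=8]
step 2: expand (1,3) (f=8, h=5) → closed; open now [(0,0) g=1 f=10, (1,1) g=1 f=8, (1,2) g=2 f=8, (1,4) g=4 f=8, (2,3) g=4 f=8]
step 3: expand (1,4) (f=8, h=4) → closed; open now [(0,0) g=1 f=10, (1,1) g=1 f=8, (1,2) g=2 f=8, (1,5) g=5 f=8, (2,3) g=4 f=8, (2,4) g=5 f=8]

order=[(0,3) → (1,3) → (1,4)]; open=[(0,0) g=1 f=10, (1,1) g=1 f=8, (1,2) g=2 f=8, (1,5) g=5 f=8, (2,3) g=4 f=8, (2,4) g=5 f=8]; closed=[(0,1), (0,2), (0,3), (1,3), (1,4)]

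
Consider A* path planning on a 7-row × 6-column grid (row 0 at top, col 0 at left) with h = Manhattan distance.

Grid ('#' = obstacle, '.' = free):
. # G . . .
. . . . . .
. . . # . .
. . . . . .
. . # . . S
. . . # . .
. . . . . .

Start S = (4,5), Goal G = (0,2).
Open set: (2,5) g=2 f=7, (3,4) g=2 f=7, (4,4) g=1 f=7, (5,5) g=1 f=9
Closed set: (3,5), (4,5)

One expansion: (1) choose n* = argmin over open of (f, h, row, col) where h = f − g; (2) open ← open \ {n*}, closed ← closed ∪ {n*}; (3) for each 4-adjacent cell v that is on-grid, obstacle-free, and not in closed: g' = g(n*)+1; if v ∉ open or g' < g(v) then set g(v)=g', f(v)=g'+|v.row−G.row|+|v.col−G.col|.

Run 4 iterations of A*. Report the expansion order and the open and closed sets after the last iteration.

order=[(2,5) → (1,5) → (0,5) → (0,4)]; open=[(0,3) g=6 f=7, (1,4) g=4 f=7, (2,4) g=3 f=7, (3,4) g=2 f=7, (4,4) g=1 f=7, (5,5) g=1 f=9]; closed=[(0,4), (0,5), (1,5), (2,5), (3,5), (4,5)]

step 1: expand (2,5) (f=7, h=5) → closed; open now [(1,5) g=3 f=7, (2,4) g=3 f=7, (3,4) g=2 f=7, (4,4) g=1 f=7, (5,5) g=1 f=9]
step 2: expand (1,5) (f=7, h=4) → closed; open now [(0,5) g=4 f=7, (1,4) g=4 f=7, (2,4) g=3 f=7, (3,4) g=2 f=7, (4,4) g=1 f=7, (5,5) g=1 f=9]
step 3: expand (0,5) (f=7, h=3) → closed; open now [(0,4) g=5 f=7, (1,4) g=4 f=7, (2,4) g=3 f=7, (3,4) g=2 f=7, (4,4) g=1 f=7, (5,5) g=1 f=9]
step 4: expand (0,4) (f=7, h=2) → closed; open now [(0,3) g=6 f=7, (1,4) g=4 f=7, (2,4) g=3 f=7, (3,4) g=2 f=7, (4,4) g=1 f=7, (5,5) g=1 f=9]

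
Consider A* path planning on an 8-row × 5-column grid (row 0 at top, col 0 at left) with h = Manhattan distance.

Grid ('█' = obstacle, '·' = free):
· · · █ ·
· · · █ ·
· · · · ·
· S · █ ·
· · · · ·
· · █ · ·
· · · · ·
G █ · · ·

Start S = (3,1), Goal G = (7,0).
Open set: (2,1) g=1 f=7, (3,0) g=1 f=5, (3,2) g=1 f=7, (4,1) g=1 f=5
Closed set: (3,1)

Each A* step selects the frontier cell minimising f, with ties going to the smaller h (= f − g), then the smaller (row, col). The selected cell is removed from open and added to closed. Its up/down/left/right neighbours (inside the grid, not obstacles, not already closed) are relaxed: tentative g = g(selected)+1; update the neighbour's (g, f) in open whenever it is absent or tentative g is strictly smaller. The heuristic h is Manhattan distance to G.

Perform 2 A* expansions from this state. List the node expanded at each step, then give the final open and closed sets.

order=[(3,0) → (4,0)]; open=[(2,0) g=2 f=7, (2,1) g=1 f=7, (3,2) g=1 f=7, (4,1) g=1 f=5, (5,0) g=3 f=5]; closed=[(3,0), (3,1), (4,0)]

step 1: expand (3,0) (f=5, h=4) → closed; open now [(2,0) g=2 f=7, (2,1) g=1 f=7, (3,2) g=1 f=7, (4,0) g=2 f=5, (4,1) g=1 f=5]
step 2: expand (4,0) (f=5, h=3) → closed; open now [(2,0) g=2 f=7, (2,1) g=1 f=7, (3,2) g=1 f=7, (4,1) g=1 f=5, (5,0) g=3 f=5]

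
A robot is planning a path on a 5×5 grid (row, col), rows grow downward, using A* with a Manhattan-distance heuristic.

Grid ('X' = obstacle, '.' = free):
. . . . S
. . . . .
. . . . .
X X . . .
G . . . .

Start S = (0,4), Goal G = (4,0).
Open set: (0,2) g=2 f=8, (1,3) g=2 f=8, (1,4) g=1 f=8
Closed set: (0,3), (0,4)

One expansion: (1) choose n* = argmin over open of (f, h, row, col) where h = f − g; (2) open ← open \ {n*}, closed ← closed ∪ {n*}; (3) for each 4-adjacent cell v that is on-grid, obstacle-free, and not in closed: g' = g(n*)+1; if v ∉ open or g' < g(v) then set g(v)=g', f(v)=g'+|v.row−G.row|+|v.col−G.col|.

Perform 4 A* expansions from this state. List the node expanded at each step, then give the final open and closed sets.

step 1: expand (0,2) (f=8, h=6) → closed; open now [(0,1) g=3 f=8, (1,2) g=3 f=8, (1,3) g=2 f=8, (1,4) g=1 f=8]
step 2: expand (0,1) (f=8, h=5) → closed; open now [(0,0) g=4 f=8, (1,1) g=4 f=8, (1,2) g=3 f=8, (1,3) g=2 f=8, (1,4) g=1 f=8]
step 3: expand (0,0) (f=8, h=4) → closed; open now [(1,0) g=5 f=8, (1,1) g=4 f=8, (1,2) g=3 f=8, (1,3) g=2 f=8, (1,4) g=1 f=8]
step 4: expand (1,0) (f=8, h=3) → closed; open now [(1,1) g=4 f=8, (1,2) g=3 f=8, (1,3) g=2 f=8, (1,4) g=1 f=8, (2,0) g=6 f=8]

order=[(0,2) → (0,1) → (0,0) → (1,0)]; open=[(1,1) g=4 f=8, (1,2) g=3 f=8, (1,3) g=2 f=8, (1,4) g=1 f=8, (2,0) g=6 f=8]; closed=[(0,0), (0,1), (0,2), (0,3), (0,4), (1,0)]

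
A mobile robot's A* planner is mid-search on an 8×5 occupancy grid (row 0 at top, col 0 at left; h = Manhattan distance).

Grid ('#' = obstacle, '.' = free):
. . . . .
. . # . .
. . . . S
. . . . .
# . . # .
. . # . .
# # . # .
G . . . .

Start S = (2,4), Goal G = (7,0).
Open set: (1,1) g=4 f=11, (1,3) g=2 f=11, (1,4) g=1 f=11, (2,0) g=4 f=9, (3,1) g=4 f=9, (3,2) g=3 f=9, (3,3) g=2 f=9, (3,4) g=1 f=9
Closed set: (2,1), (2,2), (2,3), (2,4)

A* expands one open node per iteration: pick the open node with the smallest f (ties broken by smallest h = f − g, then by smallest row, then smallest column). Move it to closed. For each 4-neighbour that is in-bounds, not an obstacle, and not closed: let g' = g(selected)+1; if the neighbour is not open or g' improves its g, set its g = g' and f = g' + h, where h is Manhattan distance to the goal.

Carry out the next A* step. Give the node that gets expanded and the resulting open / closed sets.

expanded=(2,0); open=[(1,0) g=5 f=11, (1,1) g=4 f=11, (1,3) g=2 f=11, (1,4) g=1 f=11, (3,0) g=5 f=9, (3,1) g=4 f=9, (3,2) g=3 f=9, (3,3) g=2 f=9, (3,4) g=1 f=9]; closed=[(2,0), (2,1), (2,2), (2,3), (2,4)]

step 1: expand (2,0) (f=9, h=5) → closed; open now [(1,0) g=5 f=11, (1,1) g=4 f=11, (1,3) g=2 f=11, (1,4) g=1 f=11, (3,0) g=5 f=9, (3,1) g=4 f=9, (3,2) g=3 f=9, (3,3) g=2 f=9, (3,4) g=1 f=9]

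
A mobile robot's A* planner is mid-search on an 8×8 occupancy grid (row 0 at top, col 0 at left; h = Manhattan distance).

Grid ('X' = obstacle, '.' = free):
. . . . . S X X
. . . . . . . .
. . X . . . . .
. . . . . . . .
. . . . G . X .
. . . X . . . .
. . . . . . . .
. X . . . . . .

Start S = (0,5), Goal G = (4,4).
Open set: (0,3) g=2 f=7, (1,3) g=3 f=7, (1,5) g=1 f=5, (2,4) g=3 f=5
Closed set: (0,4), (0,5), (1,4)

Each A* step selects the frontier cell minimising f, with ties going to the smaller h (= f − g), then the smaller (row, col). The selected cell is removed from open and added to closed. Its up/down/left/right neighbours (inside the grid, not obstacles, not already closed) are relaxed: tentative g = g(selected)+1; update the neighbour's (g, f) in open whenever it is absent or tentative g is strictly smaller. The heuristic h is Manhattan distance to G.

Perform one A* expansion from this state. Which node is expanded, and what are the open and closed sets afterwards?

expanded=(2,4); open=[(0,3) g=2 f=7, (1,3) g=3 f=7, (1,5) g=1 f=5, (2,3) g=4 f=7, (2,5) g=4 f=7, (3,4) g=4 f=5]; closed=[(0,4), (0,5), (1,4), (2,4)]

step 1: expand (2,4) (f=5, h=2) → closed; open now [(0,3) g=2 f=7, (1,3) g=3 f=7, (1,5) g=1 f=5, (2,3) g=4 f=7, (2,5) g=4 f=7, (3,4) g=4 f=5]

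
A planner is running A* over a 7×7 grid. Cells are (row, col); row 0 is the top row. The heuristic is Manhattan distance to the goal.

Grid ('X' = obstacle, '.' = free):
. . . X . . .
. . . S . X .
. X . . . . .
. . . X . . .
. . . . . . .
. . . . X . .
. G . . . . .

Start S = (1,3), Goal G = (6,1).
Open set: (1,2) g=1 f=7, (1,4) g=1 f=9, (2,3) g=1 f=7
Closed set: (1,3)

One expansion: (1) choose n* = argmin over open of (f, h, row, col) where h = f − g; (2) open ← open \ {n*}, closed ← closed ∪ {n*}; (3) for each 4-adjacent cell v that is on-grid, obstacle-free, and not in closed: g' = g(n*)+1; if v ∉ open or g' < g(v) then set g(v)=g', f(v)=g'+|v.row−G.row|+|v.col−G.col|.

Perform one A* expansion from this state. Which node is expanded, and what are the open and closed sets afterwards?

step 1: expand (1,2) (f=7, h=6) → closed; open now [(0,2) g=2 f=9, (1,1) g=2 f=7, (1,4) g=1 f=9, (2,2) g=2 f=7, (2,3) g=1 f=7]

expanded=(1,2); open=[(0,2) g=2 f=9, (1,1) g=2 f=7, (1,4) g=1 f=9, (2,2) g=2 f=7, (2,3) g=1 f=7]; closed=[(1,2), (1,3)]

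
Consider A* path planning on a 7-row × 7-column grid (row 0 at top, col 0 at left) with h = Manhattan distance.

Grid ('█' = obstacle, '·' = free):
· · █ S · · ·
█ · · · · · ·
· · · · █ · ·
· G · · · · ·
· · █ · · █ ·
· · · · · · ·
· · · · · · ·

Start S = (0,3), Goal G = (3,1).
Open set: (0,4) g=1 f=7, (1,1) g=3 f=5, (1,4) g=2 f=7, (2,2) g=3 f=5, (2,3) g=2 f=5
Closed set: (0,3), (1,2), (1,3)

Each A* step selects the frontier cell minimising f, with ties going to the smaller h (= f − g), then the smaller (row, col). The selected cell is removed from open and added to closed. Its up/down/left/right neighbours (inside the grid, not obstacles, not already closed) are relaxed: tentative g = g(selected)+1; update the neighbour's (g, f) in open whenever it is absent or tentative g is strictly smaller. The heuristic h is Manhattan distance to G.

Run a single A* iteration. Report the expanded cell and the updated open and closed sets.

expanded=(1,1); open=[(0,1) g=4 f=7, (0,4) g=1 f=7, (1,4) g=2 f=7, (2,1) g=4 f=5, (2,2) g=3 f=5, (2,3) g=2 f=5]; closed=[(0,3), (1,1), (1,2), (1,3)]

step 1: expand (1,1) (f=5, h=2) → closed; open now [(0,1) g=4 f=7, (0,4) g=1 f=7, (1,4) g=2 f=7, (2,1) g=4 f=5, (2,2) g=3 f=5, (2,3) g=2 f=5]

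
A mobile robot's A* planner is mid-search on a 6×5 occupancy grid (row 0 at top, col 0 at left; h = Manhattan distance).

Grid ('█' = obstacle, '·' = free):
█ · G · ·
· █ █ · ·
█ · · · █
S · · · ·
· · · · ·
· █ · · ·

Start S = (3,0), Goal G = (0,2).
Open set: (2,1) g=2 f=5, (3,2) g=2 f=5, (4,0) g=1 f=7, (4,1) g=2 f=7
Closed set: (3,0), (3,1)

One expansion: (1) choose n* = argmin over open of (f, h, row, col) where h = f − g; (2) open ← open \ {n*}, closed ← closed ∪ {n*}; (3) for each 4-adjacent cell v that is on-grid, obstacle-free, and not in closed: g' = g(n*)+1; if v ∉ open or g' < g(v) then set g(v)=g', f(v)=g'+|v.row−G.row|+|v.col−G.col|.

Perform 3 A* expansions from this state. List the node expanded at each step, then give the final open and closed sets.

step 1: expand (2,1) (f=5, h=3) → closed; open now [(2,2) g=3 f=5, (3,2) g=2 f=5, (4,0) g=1 f=7, (4,1) g=2 f=7]
step 2: expand (2,2) (f=5, h=2) → closed; open now [(2,3) g=4 f=7, (3,2) g=2 f=5, (4,0) g=1 f=7, (4,1) g=2 f=7]
step 3: expand (3,2) (f=5, h=3) → closed; open now [(2,3) g=4 f=7, (3,3) g=3 f=7, (4,0) g=1 f=7, (4,1) g=2 f=7, (4,2) g=3 f=7]

order=[(2,1) → (2,2) → (3,2)]; open=[(2,3) g=4 f=7, (3,3) g=3 f=7, (4,0) g=1 f=7, (4,1) g=2 f=7, (4,2) g=3 f=7]; closed=[(2,1), (2,2), (3,0), (3,1), (3,2)]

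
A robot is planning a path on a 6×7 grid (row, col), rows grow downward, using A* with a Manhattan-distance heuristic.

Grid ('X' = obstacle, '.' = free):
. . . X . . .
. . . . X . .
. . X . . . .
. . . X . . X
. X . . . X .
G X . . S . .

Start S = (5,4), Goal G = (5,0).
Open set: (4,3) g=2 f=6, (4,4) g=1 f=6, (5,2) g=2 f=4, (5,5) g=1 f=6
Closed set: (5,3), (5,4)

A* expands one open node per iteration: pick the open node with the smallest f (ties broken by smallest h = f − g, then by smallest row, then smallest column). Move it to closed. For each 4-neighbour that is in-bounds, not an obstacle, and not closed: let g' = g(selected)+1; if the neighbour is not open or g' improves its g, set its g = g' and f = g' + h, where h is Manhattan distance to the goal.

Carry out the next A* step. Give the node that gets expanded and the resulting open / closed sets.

step 1: expand (5,2) (f=4, h=2) → closed; open now [(4,2) g=3 f=6, (4,3) g=2 f=6, (4,4) g=1 f=6, (5,5) g=1 f=6]

expanded=(5,2); open=[(4,2) g=3 f=6, (4,3) g=2 f=6, (4,4) g=1 f=6, (5,5) g=1 f=6]; closed=[(5,2), (5,3), (5,4)]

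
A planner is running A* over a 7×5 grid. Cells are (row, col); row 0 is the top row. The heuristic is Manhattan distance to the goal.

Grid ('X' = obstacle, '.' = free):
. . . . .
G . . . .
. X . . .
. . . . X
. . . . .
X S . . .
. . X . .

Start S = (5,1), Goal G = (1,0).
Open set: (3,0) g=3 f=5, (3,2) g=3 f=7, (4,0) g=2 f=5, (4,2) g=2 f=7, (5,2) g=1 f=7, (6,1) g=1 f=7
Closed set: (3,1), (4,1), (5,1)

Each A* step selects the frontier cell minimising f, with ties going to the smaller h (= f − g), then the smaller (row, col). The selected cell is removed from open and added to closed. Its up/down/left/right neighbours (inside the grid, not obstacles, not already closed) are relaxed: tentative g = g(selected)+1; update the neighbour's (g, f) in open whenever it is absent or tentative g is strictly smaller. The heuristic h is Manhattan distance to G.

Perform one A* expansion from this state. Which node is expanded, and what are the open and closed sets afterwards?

expanded=(3,0); open=[(2,0) g=4 f=5, (3,2) g=3 f=7, (4,0) g=2 f=5, (4,2) g=2 f=7, (5,2) g=1 f=7, (6,1) g=1 f=7]; closed=[(3,0), (3,1), (4,1), (5,1)]

step 1: expand (3,0) (f=5, h=2) → closed; open now [(2,0) g=4 f=5, (3,2) g=3 f=7, (4,0) g=2 f=5, (4,2) g=2 f=7, (5,2) g=1 f=7, (6,1) g=1 f=7]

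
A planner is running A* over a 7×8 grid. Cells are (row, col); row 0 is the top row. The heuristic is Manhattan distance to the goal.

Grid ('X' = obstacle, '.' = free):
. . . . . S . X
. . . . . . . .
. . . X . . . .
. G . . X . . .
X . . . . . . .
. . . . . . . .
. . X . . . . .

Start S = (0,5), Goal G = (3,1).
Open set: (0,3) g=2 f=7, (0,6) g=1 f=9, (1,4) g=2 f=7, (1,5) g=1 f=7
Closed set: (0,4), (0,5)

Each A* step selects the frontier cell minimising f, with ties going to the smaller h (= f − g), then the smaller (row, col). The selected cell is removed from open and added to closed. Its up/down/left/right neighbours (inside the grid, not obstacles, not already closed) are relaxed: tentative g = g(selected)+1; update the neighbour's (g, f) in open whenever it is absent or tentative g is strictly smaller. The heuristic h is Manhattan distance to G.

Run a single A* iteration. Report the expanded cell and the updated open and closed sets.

expanded=(0,3); open=[(0,2) g=3 f=7, (0,6) g=1 f=9, (1,3) g=3 f=7, (1,4) g=2 f=7, (1,5) g=1 f=7]; closed=[(0,3), (0,4), (0,5)]

step 1: expand (0,3) (f=7, h=5) → closed; open now [(0,2) g=3 f=7, (0,6) g=1 f=9, (1,3) g=3 f=7, (1,4) g=2 f=7, (1,5) g=1 f=7]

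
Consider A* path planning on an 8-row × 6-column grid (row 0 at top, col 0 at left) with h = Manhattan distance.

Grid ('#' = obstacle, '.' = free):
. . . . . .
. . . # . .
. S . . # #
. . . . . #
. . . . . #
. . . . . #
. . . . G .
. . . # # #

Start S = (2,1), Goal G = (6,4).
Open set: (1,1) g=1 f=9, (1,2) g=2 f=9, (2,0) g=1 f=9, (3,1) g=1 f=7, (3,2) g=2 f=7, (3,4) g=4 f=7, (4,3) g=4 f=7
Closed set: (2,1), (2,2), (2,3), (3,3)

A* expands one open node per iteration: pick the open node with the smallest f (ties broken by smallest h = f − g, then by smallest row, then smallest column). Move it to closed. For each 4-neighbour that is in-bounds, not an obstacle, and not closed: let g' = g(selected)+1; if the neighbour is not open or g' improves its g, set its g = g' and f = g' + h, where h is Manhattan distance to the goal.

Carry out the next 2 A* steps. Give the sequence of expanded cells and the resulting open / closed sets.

step 1: expand (3,4) (f=7, h=3) → closed; open now [(1,1) g=1 f=9, (1,2) g=2 f=9, (2,0) g=1 f=9, (3,1) g=1 f=7, (3,2) g=2 f=7, (4,3) g=4 f=7, (4,4) g=5 f=7]
step 2: expand (4,4) (f=7, h=2) → closed; open now [(1,1) g=1 f=9, (1,2) g=2 f=9, (2,0) g=1 f=9, (3,1) g=1 f=7, (3,2) g=2 f=7, (4,3) g=4 f=7, (5,4) g=6 f=7]

order=[(3,4) → (4,4)]; open=[(1,1) g=1 f=9, (1,2) g=2 f=9, (2,0) g=1 f=9, (3,1) g=1 f=7, (3,2) g=2 f=7, (4,3) g=4 f=7, (5,4) g=6 f=7]; closed=[(2,1), (2,2), (2,3), (3,3), (3,4), (4,4)]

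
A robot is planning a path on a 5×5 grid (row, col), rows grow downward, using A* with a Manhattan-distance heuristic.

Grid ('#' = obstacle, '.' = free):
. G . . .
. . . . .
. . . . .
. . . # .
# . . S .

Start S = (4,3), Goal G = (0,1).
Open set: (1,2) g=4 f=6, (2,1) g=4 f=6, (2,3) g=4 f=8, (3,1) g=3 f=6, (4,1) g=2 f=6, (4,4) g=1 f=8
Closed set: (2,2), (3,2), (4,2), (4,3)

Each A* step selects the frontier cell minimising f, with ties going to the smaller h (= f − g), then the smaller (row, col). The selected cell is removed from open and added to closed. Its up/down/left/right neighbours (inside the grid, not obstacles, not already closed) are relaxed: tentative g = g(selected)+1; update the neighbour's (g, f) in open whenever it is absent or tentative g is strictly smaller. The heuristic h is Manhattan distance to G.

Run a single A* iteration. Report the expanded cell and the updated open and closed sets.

step 1: expand (1,2) (f=6, h=2) → closed; open now [(0,2) g=5 f=6, (1,1) g=5 f=6, (1,3) g=5 f=8, (2,1) g=4 f=6, (2,3) g=4 f=8, (3,1) g=3 f=6, (4,1) g=2 f=6, (4,4) g=1 f=8]

expanded=(1,2); open=[(0,2) g=5 f=6, (1,1) g=5 f=6, (1,3) g=5 f=8, (2,1) g=4 f=6, (2,3) g=4 f=8, (3,1) g=3 f=6, (4,1) g=2 f=6, (4,4) g=1 f=8]; closed=[(1,2), (2,2), (3,2), (4,2), (4,3)]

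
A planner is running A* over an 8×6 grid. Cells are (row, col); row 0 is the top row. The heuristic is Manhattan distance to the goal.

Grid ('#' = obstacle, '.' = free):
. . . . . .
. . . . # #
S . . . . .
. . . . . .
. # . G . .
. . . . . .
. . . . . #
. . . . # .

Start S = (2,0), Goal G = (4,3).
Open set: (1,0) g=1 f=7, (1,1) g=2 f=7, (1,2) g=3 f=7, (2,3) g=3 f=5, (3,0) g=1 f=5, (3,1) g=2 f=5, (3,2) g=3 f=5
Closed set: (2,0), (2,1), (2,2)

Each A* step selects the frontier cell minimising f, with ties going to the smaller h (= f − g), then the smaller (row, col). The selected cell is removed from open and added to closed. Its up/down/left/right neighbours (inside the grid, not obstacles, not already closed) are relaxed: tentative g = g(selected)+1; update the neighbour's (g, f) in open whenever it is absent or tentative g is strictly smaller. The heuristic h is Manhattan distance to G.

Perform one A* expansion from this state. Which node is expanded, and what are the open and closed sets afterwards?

expanded=(2,3); open=[(1,0) g=1 f=7, (1,1) g=2 f=7, (1,2) g=3 f=7, (1,3) g=4 f=7, (2,4) g=4 f=7, (3,0) g=1 f=5, (3,1) g=2 f=5, (3,2) g=3 f=5, (3,3) g=4 f=5]; closed=[(2,0), (2,1), (2,2), (2,3)]

step 1: expand (2,3) (f=5, h=2) → closed; open now [(1,0) g=1 f=7, (1,1) g=2 f=7, (1,2) g=3 f=7, (1,3) g=4 f=7, (2,4) g=4 f=7, (3,0) g=1 f=5, (3,1) g=2 f=5, (3,2) g=3 f=5, (3,3) g=4 f=5]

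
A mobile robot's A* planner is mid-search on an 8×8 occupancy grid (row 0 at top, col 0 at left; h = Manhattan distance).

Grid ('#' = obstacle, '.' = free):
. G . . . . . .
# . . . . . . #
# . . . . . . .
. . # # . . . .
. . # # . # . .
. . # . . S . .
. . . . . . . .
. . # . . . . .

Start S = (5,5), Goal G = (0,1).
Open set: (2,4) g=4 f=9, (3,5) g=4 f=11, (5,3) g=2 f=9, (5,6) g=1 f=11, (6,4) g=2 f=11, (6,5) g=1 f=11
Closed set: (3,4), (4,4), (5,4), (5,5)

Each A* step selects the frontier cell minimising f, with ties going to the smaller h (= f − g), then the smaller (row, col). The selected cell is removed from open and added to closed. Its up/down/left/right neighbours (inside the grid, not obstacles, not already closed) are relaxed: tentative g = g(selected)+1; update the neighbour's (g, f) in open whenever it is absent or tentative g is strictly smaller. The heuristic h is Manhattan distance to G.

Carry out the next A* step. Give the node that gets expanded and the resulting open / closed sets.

expanded=(2,4); open=[(1,4) g=5 f=9, (2,3) g=5 f=9, (2,5) g=5 f=11, (3,5) g=4 f=11, (5,3) g=2 f=9, (5,6) g=1 f=11, (6,4) g=2 f=11, (6,5) g=1 f=11]; closed=[(2,4), (3,4), (4,4), (5,4), (5,5)]

step 1: expand (2,4) (f=9, h=5) → closed; open now [(1,4) g=5 f=9, (2,3) g=5 f=9, (2,5) g=5 f=11, (3,5) g=4 f=11, (5,3) g=2 f=9, (5,6) g=1 f=11, (6,4) g=2 f=11, (6,5) g=1 f=11]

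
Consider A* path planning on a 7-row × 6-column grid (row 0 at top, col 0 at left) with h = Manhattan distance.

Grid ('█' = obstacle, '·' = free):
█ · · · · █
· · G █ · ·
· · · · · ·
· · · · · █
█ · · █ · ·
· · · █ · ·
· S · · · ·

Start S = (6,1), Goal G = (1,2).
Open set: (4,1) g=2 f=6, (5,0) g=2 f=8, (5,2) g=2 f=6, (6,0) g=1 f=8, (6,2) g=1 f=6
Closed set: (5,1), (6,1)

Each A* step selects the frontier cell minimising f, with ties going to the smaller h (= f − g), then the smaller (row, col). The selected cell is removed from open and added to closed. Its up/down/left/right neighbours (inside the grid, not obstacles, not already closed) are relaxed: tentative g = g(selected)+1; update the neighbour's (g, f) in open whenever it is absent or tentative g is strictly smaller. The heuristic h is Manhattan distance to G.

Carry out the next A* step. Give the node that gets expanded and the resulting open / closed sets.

expanded=(4,1); open=[(3,1) g=3 f=6, (4,2) g=3 f=6, (5,0) g=2 f=8, (5,2) g=2 f=6, (6,0) g=1 f=8, (6,2) g=1 f=6]; closed=[(4,1), (5,1), (6,1)]

step 1: expand (4,1) (f=6, h=4) → closed; open now [(3,1) g=3 f=6, (4,2) g=3 f=6, (5,0) g=2 f=8, (5,2) g=2 f=6, (6,0) g=1 f=8, (6,2) g=1 f=6]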